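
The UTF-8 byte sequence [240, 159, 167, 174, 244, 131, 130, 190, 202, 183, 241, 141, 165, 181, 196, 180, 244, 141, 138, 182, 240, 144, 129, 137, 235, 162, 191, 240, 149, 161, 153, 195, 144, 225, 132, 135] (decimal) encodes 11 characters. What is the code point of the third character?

U+02B7

Offset 0: leading byte 0xF0 = 11110000 → 4-byte char #1 = F0 9F A7 AE.
Offset 4: leading byte 0xF4 = 11110100 → 4-byte char #2 = F4 83 82 BE.
Offset 8: leading byte 0xCA = 11001010 → 2-byte char #3 = CA B7.
Leading byte 0xCA = 11001010 matches 110xxxxx → 2-byte sequence.
Byte 1: 0xCA = 11001010, payload 01010 (5 bits).
Byte 2: 0xB7 = 10110111 (10xxxxxx ✓), payload 110111.
Concatenate: 01010110111 = 0x2B7 (11 bits → U+02B7).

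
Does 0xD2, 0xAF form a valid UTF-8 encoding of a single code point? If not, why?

valid

Leading byte 0xD2 = 11010010 → 2-byte form.
Continuation bytes 0xAF=10101111 all match 10xxxxxx.
Decoded value 0x4AF is ≥ 0x80 (shortest form) and not a surrogate.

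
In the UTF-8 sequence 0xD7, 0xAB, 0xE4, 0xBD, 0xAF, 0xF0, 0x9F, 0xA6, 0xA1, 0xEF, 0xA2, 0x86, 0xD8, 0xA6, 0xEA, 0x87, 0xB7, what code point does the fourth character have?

Offset 0: leading byte 0xD7 = 11010111 → 2-byte char #1 = D7 AB.
Offset 2: leading byte 0xE4 = 11100100 → 3-byte char #2 = E4 BD AF.
Offset 5: leading byte 0xF0 = 11110000 → 4-byte char #3 = F0 9F A6 A1.
Offset 9: leading byte 0xEF = 11101111 → 3-byte char #4 = EF A2 86.
Leading byte 0xEF = 11101111 matches 1110xxxx → 3-byte sequence.
Byte 1: 0xEF = 11101111, payload 1111 (4 bits).
Byte 2: 0xA2 = 10100010 (10xxxxxx ✓), payload 100010.
Byte 3: 0x86 = 10000110 (10xxxxxx ✓), payload 000110.
Concatenate: 1111100010000110 = 0xF886 (16 bits → U+F886).

U+F886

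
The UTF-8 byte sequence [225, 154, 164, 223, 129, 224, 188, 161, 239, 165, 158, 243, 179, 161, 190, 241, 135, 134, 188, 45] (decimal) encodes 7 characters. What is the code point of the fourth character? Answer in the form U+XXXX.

Offset 0: leading byte 0xE1 = 11100001 → 3-byte char #1 = E1 9A A4.
Offset 3: leading byte 0xDF = 11011111 → 2-byte char #2 = DF 81.
Offset 5: leading byte 0xE0 = 11100000 → 3-byte char #3 = E0 BC A1.
Offset 8: leading byte 0xEF = 11101111 → 3-byte char #4 = EF A5 9E.
Leading byte 0xEF = 11101111 matches 1110xxxx → 3-byte sequence.
Byte 1: 0xEF = 11101111, payload 1111 (4 bits).
Byte 2: 0xA5 = 10100101 (10xxxxxx ✓), payload 100101.
Byte 3: 0x9E = 10011110 (10xxxxxx ✓), payload 011110.
Concatenate: 1111100101011110 = 0xF95E (16 bits → U+F95E).

U+F95E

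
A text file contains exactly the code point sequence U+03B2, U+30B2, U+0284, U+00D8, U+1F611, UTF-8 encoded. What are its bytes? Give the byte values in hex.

U+03B2: 2-byte form → CE B2.
U+30B2: 3-byte form → E3 82 B2.
U+0284: 2-byte form → CA 84.
U+00D8: 2-byte form → C3 98.
U+1F611: 4-byte form → F0 9F 98 91.
Concatenated (13 bytes): CE B2 E3 82 B2 CA 84 C3 98 F0 9F 98 91.

CE B2 E3 82 B2 CA 84 C3 98 F0 9F 98 91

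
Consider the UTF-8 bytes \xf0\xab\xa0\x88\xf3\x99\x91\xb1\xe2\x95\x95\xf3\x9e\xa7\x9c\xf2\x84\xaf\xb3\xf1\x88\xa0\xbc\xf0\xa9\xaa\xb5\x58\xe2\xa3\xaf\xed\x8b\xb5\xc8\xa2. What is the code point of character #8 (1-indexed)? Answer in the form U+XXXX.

Offset 0: leading byte 0xF0 = 11110000 → 4-byte char #1 = F0 AB A0 88.
Offset 4: leading byte 0xF3 = 11110011 → 4-byte char #2 = F3 99 91 B1.
Offset 8: leading byte 0xE2 = 11100010 → 3-byte char #3 = E2 95 95.
Offset 11: leading byte 0xF3 = 11110011 → 4-byte char #4 = F3 9E A7 9C.
Offset 15: leading byte 0xF2 = 11110010 → 4-byte char #5 = F2 84 AF B3.
Offset 19: leading byte 0xF1 = 11110001 → 4-byte char #6 = F1 88 A0 BC.
Offset 23: leading byte 0xF0 = 11110000 → 4-byte char #7 = F0 A9 AA B5.
Offset 27: leading byte 0x58 = 01011000 → 1-byte char #8 = 58.
Leading byte 0x58 = 01011000 matches 0xxxxxxx → 1-byte sequence.
Byte 1: 0x58 = 01011000, payload 1011000 (7 bits).
Concatenate: 1011000 = 0x58 (7 bits → U+0058).

U+0058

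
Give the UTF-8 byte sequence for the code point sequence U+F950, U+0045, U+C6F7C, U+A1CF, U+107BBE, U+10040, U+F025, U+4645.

EF A5 90 45 F3 86 BD BC EA 87 8F F4 87 AE BE F0 90 81 80 EF 80 A5 E4 99 85

U+F950: 3-byte form → EF A5 90.
U+0045: 1-byte form → 45.
U+C6F7C: 4-byte form → F3 86 BD BC.
U+A1CF: 3-byte form → EA 87 8F.
U+107BBE: 4-byte form → F4 87 AE BE.
U+10040: 4-byte form → F0 90 81 80.
U+F025: 3-byte form → EF 80 A5.
U+4645: 3-byte form → E4 99 85.
Concatenated (25 bytes): EF A5 90 45 F3 86 BD BC EA 87 8F F4 87 AE BE F0 90 81 80 EF 80 A5 E4 99 85.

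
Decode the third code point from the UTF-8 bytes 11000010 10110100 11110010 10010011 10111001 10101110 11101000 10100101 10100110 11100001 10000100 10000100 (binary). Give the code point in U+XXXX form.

Offset 0: leading byte 0xC2 = 11000010 → 2-byte char #1 = C2 B4.
Offset 2: leading byte 0xF2 = 11110010 → 4-byte char #2 = F2 93 B9 AE.
Offset 6: leading byte 0xE8 = 11101000 → 3-byte char #3 = E8 A5 A6.
Leading byte 0xE8 = 11101000 matches 1110xxxx → 3-byte sequence.
Byte 1: 0xE8 = 11101000, payload 1000 (4 bits).
Byte 2: 0xA5 = 10100101 (10xxxxxx ✓), payload 100101.
Byte 3: 0xA6 = 10100110 (10xxxxxx ✓), payload 100110.
Concatenate: 1000100101100110 = 0x8966 (16 bits → U+8966).

U+8966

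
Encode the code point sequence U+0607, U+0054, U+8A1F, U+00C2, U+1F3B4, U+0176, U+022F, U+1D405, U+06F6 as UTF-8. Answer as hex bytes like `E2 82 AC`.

D8 87 54 E8 A8 9F C3 82 F0 9F 8E B4 C5 B6 C8 AF F0 9D 90 85 DB B6

U+0607: 2-byte form → D8 87.
U+0054: 1-byte form → 54.
U+8A1F: 3-byte form → E8 A8 9F.
U+00C2: 2-byte form → C3 82.
U+1F3B4: 4-byte form → F0 9F 8E B4.
U+0176: 2-byte form → C5 B6.
U+022F: 2-byte form → C8 AF.
U+1D405: 4-byte form → F0 9D 90 85.
U+06F6: 2-byte form → DB B6.
Concatenated (22 bytes): D8 87 54 E8 A8 9F C3 82 F0 9F 8E B4 C5 B6 C8 AF F0 9D 90 85 DB B6.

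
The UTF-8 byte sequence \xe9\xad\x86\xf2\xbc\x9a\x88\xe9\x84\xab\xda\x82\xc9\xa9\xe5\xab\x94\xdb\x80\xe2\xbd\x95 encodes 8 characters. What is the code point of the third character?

U+912B

Offset 0: leading byte 0xE9 = 11101001 → 3-byte char #1 = E9 AD 86.
Offset 3: leading byte 0xF2 = 11110010 → 4-byte char #2 = F2 BC 9A 88.
Offset 7: leading byte 0xE9 = 11101001 → 3-byte char #3 = E9 84 AB.
Leading byte 0xE9 = 11101001 matches 1110xxxx → 3-byte sequence.
Byte 1: 0xE9 = 11101001, payload 1001 (4 bits).
Byte 2: 0x84 = 10000100 (10xxxxxx ✓), payload 000100.
Byte 3: 0xAB = 10101011 (10xxxxxx ✓), payload 101011.
Concatenate: 1001000100101011 = 0x912B (16 bits → U+912B).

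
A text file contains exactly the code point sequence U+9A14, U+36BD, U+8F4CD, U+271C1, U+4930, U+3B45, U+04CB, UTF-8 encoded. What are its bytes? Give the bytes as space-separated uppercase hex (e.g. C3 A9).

U+9A14: 3-byte form → E9 A8 94.
U+36BD: 3-byte form → E3 9A BD.
U+8F4CD: 4-byte form → F2 8F 93 8D.
U+271C1: 4-byte form → F0 A7 87 81.
U+4930: 3-byte form → E4 A4 B0.
U+3B45: 3-byte form → E3 AD 85.
U+04CB: 2-byte form → D3 8B.
Concatenated (22 bytes): E9 A8 94 E3 9A BD F2 8F 93 8D F0 A7 87 81 E4 A4 B0 E3 AD 85 D3 8B.

E9 A8 94 E3 9A BD F2 8F 93 8D F0 A7 87 81 E4 A4 B0 E3 AD 85 D3 8B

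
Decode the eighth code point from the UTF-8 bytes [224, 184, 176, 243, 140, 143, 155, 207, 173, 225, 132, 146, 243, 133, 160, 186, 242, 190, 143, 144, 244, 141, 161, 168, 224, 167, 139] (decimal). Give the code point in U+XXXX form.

Offset 0: leading byte 0xE0 = 11100000 → 3-byte char #1 = E0 B8 B0.
Offset 3: leading byte 0xF3 = 11110011 → 4-byte char #2 = F3 8C 8F 9B.
Offset 7: leading byte 0xCF = 11001111 → 2-byte char #3 = CF AD.
Offset 9: leading byte 0xE1 = 11100001 → 3-byte char #4 = E1 84 92.
Offset 12: leading byte 0xF3 = 11110011 → 4-byte char #5 = F3 85 A0 BA.
Offset 16: leading byte 0xF2 = 11110010 → 4-byte char #6 = F2 BE 8F 90.
Offset 20: leading byte 0xF4 = 11110100 → 4-byte char #7 = F4 8D A1 A8.
Offset 24: leading byte 0xE0 = 11100000 → 3-byte char #8 = E0 A7 8B.
Leading byte 0xE0 = 11100000 matches 1110xxxx → 3-byte sequence.
Byte 1: 0xE0 = 11100000, payload 0000 (4 bits).
Byte 2: 0xA7 = 10100111 (10xxxxxx ✓), payload 100111.
Byte 3: 0x8B = 10001011 (10xxxxxx ✓), payload 001011.
Concatenate: 0000100111001011 = 0x9CB (16 bits → U+09CB).

U+09CB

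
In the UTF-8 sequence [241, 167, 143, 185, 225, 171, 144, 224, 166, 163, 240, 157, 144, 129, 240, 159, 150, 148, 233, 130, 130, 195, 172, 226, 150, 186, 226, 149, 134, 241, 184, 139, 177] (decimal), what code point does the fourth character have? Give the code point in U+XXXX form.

U+1D401

Offset 0: leading byte 0xF1 = 11110001 → 4-byte char #1 = F1 A7 8F B9.
Offset 4: leading byte 0xE1 = 11100001 → 3-byte char #2 = E1 AB 90.
Offset 7: leading byte 0xE0 = 11100000 → 3-byte char #3 = E0 A6 A3.
Offset 10: leading byte 0xF0 = 11110000 → 4-byte char #4 = F0 9D 90 81.
Leading byte 0xF0 = 11110000 matches 11110xxx → 4-byte sequence.
Byte 1: 0xF0 = 11110000, payload 000 (3 bits).
Byte 2: 0x9D = 10011101 (10xxxxxx ✓), payload 011101.
Byte 3: 0x90 = 10010000 (10xxxxxx ✓), payload 010000.
Byte 4: 0x81 = 10000001 (10xxxxxx ✓), payload 000001.
Concatenate: 000011101010000000001 = 0x1D401 (21 bits → U+1D401).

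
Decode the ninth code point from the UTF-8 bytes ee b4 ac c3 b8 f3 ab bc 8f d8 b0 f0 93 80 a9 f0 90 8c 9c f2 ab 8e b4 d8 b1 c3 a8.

Offset 0: leading byte 0xEE = 11101110 → 3-byte char #1 = EE B4 AC.
Offset 3: leading byte 0xC3 = 11000011 → 2-byte char #2 = C3 B8.
Offset 5: leading byte 0xF3 = 11110011 → 4-byte char #3 = F3 AB BC 8F.
Offset 9: leading byte 0xD8 = 11011000 → 2-byte char #4 = D8 B0.
Offset 11: leading byte 0xF0 = 11110000 → 4-byte char #5 = F0 93 80 A9.
Offset 15: leading byte 0xF0 = 11110000 → 4-byte char #6 = F0 90 8C 9C.
Offset 19: leading byte 0xF2 = 11110010 → 4-byte char #7 = F2 AB 8E B4.
Offset 23: leading byte 0xD8 = 11011000 → 2-byte char #8 = D8 B1.
Offset 25: leading byte 0xC3 = 11000011 → 2-byte char #9 = C3 A8.
Leading byte 0xC3 = 11000011 matches 110xxxxx → 2-byte sequence.
Byte 1: 0xC3 = 11000011, payload 00011 (5 bits).
Byte 2: 0xA8 = 10101000 (10xxxxxx ✓), payload 101000.
Concatenate: 00011101000 = 0xE8 (11 bits → U+00E8).

U+00E8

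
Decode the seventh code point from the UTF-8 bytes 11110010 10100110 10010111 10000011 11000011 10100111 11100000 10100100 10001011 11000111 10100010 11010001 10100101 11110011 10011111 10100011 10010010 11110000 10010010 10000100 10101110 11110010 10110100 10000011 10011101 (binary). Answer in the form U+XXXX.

Offset 0: leading byte 0xF2 = 11110010 → 4-byte char #1 = F2 A6 97 83.
Offset 4: leading byte 0xC3 = 11000011 → 2-byte char #2 = C3 A7.
Offset 6: leading byte 0xE0 = 11100000 → 3-byte char #3 = E0 A4 8B.
Offset 9: leading byte 0xC7 = 11000111 → 2-byte char #4 = C7 A2.
Offset 11: leading byte 0xD1 = 11010001 → 2-byte char #5 = D1 A5.
Offset 13: leading byte 0xF3 = 11110011 → 4-byte char #6 = F3 9F A3 92.
Offset 17: leading byte 0xF0 = 11110000 → 4-byte char #7 = F0 92 84 AE.
Leading byte 0xF0 = 11110000 matches 11110xxx → 4-byte sequence.
Byte 1: 0xF0 = 11110000, payload 000 (3 bits).
Byte 2: 0x92 = 10010010 (10xxxxxx ✓), payload 010010.
Byte 3: 0x84 = 10000100 (10xxxxxx ✓), payload 000100.
Byte 4: 0xAE = 10101110 (10xxxxxx ✓), payload 101110.
Concatenate: 000010010000100101110 = 0x1212E (21 bits → U+1212E).

U+1212E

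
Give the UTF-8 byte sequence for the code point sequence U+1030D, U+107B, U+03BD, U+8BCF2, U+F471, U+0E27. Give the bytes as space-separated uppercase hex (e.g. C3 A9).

F0 90 8C 8D E1 81 BB CE BD F2 8B B3 B2 EF 91 B1 E0 B8 A7

U+1030D: 4-byte form → F0 90 8C 8D.
U+107B: 3-byte form → E1 81 BB.
U+03BD: 2-byte form → CE BD.
U+8BCF2: 4-byte form → F2 8B B3 B2.
U+F471: 3-byte form → EF 91 B1.
U+0E27: 3-byte form → E0 B8 A7.
Concatenated (19 bytes): F0 90 8C 8D E1 81 BB CE BD F2 8B B3 B2 EF 91 B1 E0 B8 A7.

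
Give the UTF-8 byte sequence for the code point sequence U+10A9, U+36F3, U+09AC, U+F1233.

U+10A9: 3-byte form → E1 82 A9.
U+36F3: 3-byte form → E3 9B B3.
U+09AC: 3-byte form → E0 A6 AC.
U+F1233: 4-byte form → F3 B1 88 B3.
Concatenated (13 bytes): E1 82 A9 E3 9B B3 E0 A6 AC F3 B1 88 B3.

E1 82 A9 E3 9B B3 E0 A6 AC F3 B1 88 B3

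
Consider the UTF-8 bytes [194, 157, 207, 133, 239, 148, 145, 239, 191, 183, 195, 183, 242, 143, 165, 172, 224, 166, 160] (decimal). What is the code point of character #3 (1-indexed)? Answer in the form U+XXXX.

Offset 0: leading byte 0xC2 = 11000010 → 2-byte char #1 = C2 9D.
Offset 2: leading byte 0xCF = 11001111 → 2-byte char #2 = CF 85.
Offset 4: leading byte 0xEF = 11101111 → 3-byte char #3 = EF 94 91.
Leading byte 0xEF = 11101111 matches 1110xxxx → 3-byte sequence.
Byte 1: 0xEF = 11101111, payload 1111 (4 bits).
Byte 2: 0x94 = 10010100 (10xxxxxx ✓), payload 010100.
Byte 3: 0x91 = 10010001 (10xxxxxx ✓), payload 010001.
Concatenate: 1111010100010001 = 0xF511 (16 bits → U+F511).

U+F511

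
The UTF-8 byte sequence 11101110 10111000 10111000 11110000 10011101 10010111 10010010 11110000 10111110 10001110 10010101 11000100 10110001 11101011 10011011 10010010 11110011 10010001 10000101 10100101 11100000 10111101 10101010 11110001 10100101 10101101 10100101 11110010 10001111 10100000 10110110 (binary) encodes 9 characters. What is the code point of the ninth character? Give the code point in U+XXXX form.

Offset 0: leading byte 0xEE = 11101110 → 3-byte char #1 = EE B8 B8.
Offset 3: leading byte 0xF0 = 11110000 → 4-byte char #2 = F0 9D 97 92.
Offset 7: leading byte 0xF0 = 11110000 → 4-byte char #3 = F0 BE 8E 95.
Offset 11: leading byte 0xC4 = 11000100 → 2-byte char #4 = C4 B1.
Offset 13: leading byte 0xEB = 11101011 → 3-byte char #5 = EB 9B 92.
Offset 16: leading byte 0xF3 = 11110011 → 4-byte char #6 = F3 91 85 A5.
Offset 20: leading byte 0xE0 = 11100000 → 3-byte char #7 = E0 BD AA.
Offset 23: leading byte 0xF1 = 11110001 → 4-byte char #8 = F1 A5 AD A5.
Offset 27: leading byte 0xF2 = 11110010 → 4-byte char #9 = F2 8F A0 B6.
Leading byte 0xF2 = 11110010 matches 11110xxx → 4-byte sequence.
Byte 1: 0xF2 = 11110010, payload 010 (3 bits).
Byte 2: 0x8F = 10001111 (10xxxxxx ✓), payload 001111.
Byte 3: 0xA0 = 10100000 (10xxxxxx ✓), payload 100000.
Byte 4: 0xB6 = 10110110 (10xxxxxx ✓), payload 110110.
Concatenate: 010001111100000110110 = 0x8F836 (21 bits → U+8F836).

U+8F836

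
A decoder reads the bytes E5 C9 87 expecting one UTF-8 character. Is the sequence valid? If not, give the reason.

invalid (non-continuation byte where continuation expected)

Leading byte 0xE5 = 11100101 → 3-byte form.
Byte 2 is 0xC9 = 11001001, which is not 10xxxxxx — expected a continuation byte.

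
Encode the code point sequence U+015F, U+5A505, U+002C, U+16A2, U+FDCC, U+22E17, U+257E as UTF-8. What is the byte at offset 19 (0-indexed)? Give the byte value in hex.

0xBE

U+015F → 2-byte form C5 9F at offsets 0–1.
U+5A505 → 4-byte form F1 9A 94 85 at offsets 2–5.
U+002C → 1-byte form 2C at offsets 6–6.
U+16A2 → 3-byte form E1 9A A2 at offsets 7–9.
U+FDCC → 3-byte form EF B7 8C at offsets 10–12.
U+22E17 → 4-byte form F0 A2 B8 97 at offsets 13–16.
U+257E → 3-byte form E2 95 BE at offsets 17–19.
Offset 19 falls in char 7's range; it's byte 3 of E2 95 BE = 0xBE.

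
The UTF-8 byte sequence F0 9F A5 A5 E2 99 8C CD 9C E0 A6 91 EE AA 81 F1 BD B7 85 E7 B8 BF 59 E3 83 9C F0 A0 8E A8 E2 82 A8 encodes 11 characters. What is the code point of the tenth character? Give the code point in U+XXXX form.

U+203A8

Offset 0: leading byte 0xF0 = 11110000 → 4-byte char #1 = F0 9F A5 A5.
Offset 4: leading byte 0xE2 = 11100010 → 3-byte char #2 = E2 99 8C.
Offset 7: leading byte 0xCD = 11001101 → 2-byte char #3 = CD 9C.
Offset 9: leading byte 0xE0 = 11100000 → 3-byte char #4 = E0 A6 91.
Offset 12: leading byte 0xEE = 11101110 → 3-byte char #5 = EE AA 81.
Offset 15: leading byte 0xF1 = 11110001 → 4-byte char #6 = F1 BD B7 85.
Offset 19: leading byte 0xE7 = 11100111 → 3-byte char #7 = E7 B8 BF.
Offset 22: leading byte 0x59 = 01011001 → 1-byte char #8 = 59.
Offset 23: leading byte 0xE3 = 11100011 → 3-byte char #9 = E3 83 9C.
Offset 26: leading byte 0xF0 = 11110000 → 4-byte char #10 = F0 A0 8E A8.
Leading byte 0xF0 = 11110000 matches 11110xxx → 4-byte sequence.
Byte 1: 0xF0 = 11110000, payload 000 (3 bits).
Byte 2: 0xA0 = 10100000 (10xxxxxx ✓), payload 100000.
Byte 3: 0x8E = 10001110 (10xxxxxx ✓), payload 001110.
Byte 4: 0xA8 = 10101000 (10xxxxxx ✓), payload 101000.
Concatenate: 000100000001110101000 = 0x203A8 (21 bits → U+203A8).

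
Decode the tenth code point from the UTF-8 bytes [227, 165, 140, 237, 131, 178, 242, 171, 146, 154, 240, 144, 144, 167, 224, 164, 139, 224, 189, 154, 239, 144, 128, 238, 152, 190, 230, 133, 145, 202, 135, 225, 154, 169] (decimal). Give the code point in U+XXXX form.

U+0287

Offset 0: leading byte 0xE3 = 11100011 → 3-byte char #1 = E3 A5 8C.
Offset 3: leading byte 0xED = 11101101 → 3-byte char #2 = ED 83 B2.
Offset 6: leading byte 0xF2 = 11110010 → 4-byte char #3 = F2 AB 92 9A.
Offset 10: leading byte 0xF0 = 11110000 → 4-byte char #4 = F0 90 90 A7.
Offset 14: leading byte 0xE0 = 11100000 → 3-byte char #5 = E0 A4 8B.
Offset 17: leading byte 0xE0 = 11100000 → 3-byte char #6 = E0 BD 9A.
Offset 20: leading byte 0xEF = 11101111 → 3-byte char #7 = EF 90 80.
Offset 23: leading byte 0xEE = 11101110 → 3-byte char #8 = EE 98 BE.
Offset 26: leading byte 0xE6 = 11100110 → 3-byte char #9 = E6 85 91.
Offset 29: leading byte 0xCA = 11001010 → 2-byte char #10 = CA 87.
Leading byte 0xCA = 11001010 matches 110xxxxx → 2-byte sequence.
Byte 1: 0xCA = 11001010, payload 01010 (5 bits).
Byte 2: 0x87 = 10000111 (10xxxxxx ✓), payload 000111.
Concatenate: 01010000111 = 0x287 (11 bits → U+0287).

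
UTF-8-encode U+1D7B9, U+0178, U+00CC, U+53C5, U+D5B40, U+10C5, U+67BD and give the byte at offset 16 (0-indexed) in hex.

U+1D7B9 → 4-byte form F0 9D 9E B9 at offsets 0–3.
U+0178 → 2-byte form C5 B8 at offsets 4–5.
U+00CC → 2-byte form C3 8C at offsets 6–7.
U+53C5 → 3-byte form E5 8F 85 at offsets 8–10.
U+D5B40 → 4-byte form F3 95 AD 80 at offsets 11–14.
U+10C5 → 3-byte form E1 83 85 at offsets 15–17.
Offset 16 falls in char 6's range; it's byte 2 of E1 83 85 = 0x83.

0x83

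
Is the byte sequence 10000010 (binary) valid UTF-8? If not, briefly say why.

invalid (continuation byte with no leading byte)

Byte 0x82 = 10000010 has the form 10xxxxxx — a continuation byte — but there is no preceding leading byte.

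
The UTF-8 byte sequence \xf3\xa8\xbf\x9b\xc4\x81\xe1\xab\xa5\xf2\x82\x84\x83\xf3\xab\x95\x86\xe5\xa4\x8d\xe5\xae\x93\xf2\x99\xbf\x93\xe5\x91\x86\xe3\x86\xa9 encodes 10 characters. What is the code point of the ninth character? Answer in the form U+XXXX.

Offset 0: leading byte 0xF3 = 11110011 → 4-byte char #1 = F3 A8 BF 9B.
Offset 4: leading byte 0xC4 = 11000100 → 2-byte char #2 = C4 81.
Offset 6: leading byte 0xE1 = 11100001 → 3-byte char #3 = E1 AB A5.
Offset 9: leading byte 0xF2 = 11110010 → 4-byte char #4 = F2 82 84 83.
Offset 13: leading byte 0xF3 = 11110011 → 4-byte char #5 = F3 AB 95 86.
Offset 17: leading byte 0xE5 = 11100101 → 3-byte char #6 = E5 A4 8D.
Offset 20: leading byte 0xE5 = 11100101 → 3-byte char #7 = E5 AE 93.
Offset 23: leading byte 0xF2 = 11110010 → 4-byte char #8 = F2 99 BF 93.
Offset 27: leading byte 0xE5 = 11100101 → 3-byte char #9 = E5 91 86.
Leading byte 0xE5 = 11100101 matches 1110xxxx → 3-byte sequence.
Byte 1: 0xE5 = 11100101, payload 0101 (4 bits).
Byte 2: 0x91 = 10010001 (10xxxxxx ✓), payload 010001.
Byte 3: 0x86 = 10000110 (10xxxxxx ✓), payload 000110.
Concatenate: 0101010001000110 = 0x5446 (16 bits → U+5446).

U+5446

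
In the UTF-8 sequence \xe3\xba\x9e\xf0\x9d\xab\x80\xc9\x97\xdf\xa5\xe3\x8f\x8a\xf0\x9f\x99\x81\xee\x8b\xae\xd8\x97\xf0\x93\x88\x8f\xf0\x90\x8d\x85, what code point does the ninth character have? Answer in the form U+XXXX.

U+1320F

Offset 0: leading byte 0xE3 = 11100011 → 3-byte char #1 = E3 BA 9E.
Offset 3: leading byte 0xF0 = 11110000 → 4-byte char #2 = F0 9D AB 80.
Offset 7: leading byte 0xC9 = 11001001 → 2-byte char #3 = C9 97.
Offset 9: leading byte 0xDF = 11011111 → 2-byte char #4 = DF A5.
Offset 11: leading byte 0xE3 = 11100011 → 3-byte char #5 = E3 8F 8A.
Offset 14: leading byte 0xF0 = 11110000 → 4-byte char #6 = F0 9F 99 81.
Offset 18: leading byte 0xEE = 11101110 → 3-byte char #7 = EE 8B AE.
Offset 21: leading byte 0xD8 = 11011000 → 2-byte char #8 = D8 97.
Offset 23: leading byte 0xF0 = 11110000 → 4-byte char #9 = F0 93 88 8F.
Leading byte 0xF0 = 11110000 matches 11110xxx → 4-byte sequence.
Byte 1: 0xF0 = 11110000, payload 000 (3 bits).
Byte 2: 0x93 = 10010011 (10xxxxxx ✓), payload 010011.
Byte 3: 0x88 = 10001000 (10xxxxxx ✓), payload 001000.
Byte 4: 0x8F = 10001111 (10xxxxxx ✓), payload 001111.
Concatenate: 000010011001000001111 = 0x1320F (21 bits → U+1320F).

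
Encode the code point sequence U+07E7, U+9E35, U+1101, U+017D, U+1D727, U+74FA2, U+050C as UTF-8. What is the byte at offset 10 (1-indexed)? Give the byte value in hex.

0xBD

1-indexed offset 10 is 0-indexed offset 9.
U+07E7 → 2-byte form DF A7 at offsets 0–1.
U+9E35 → 3-byte form E9 B8 B5 at offsets 2–4.
U+1101 → 3-byte form E1 84 81 at offsets 5–7.
U+017D → 2-byte form C5 BD at offsets 8–9.
Offset 9 falls in char 4's range; it's byte 2 of C5 BD = 0xBD.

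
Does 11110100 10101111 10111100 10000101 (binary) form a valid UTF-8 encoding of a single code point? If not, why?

Leading byte 0xF4 = 11110100 → 4-byte form.
Payload = 0x12FF05, which exceeds U+10FFFF, the maximum Unicode code point. (Leading bytes F5–FF, or F4 followed by ≥ 0x90, are invalid.)

invalid (encodes a value above U+10FFFF)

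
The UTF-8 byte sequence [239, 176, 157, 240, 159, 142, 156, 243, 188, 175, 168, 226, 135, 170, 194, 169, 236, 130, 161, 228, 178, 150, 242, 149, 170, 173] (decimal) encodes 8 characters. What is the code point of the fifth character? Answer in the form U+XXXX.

U+00A9

Offset 0: leading byte 0xEF = 11101111 → 3-byte char #1 = EF B0 9D.
Offset 3: leading byte 0xF0 = 11110000 → 4-byte char #2 = F0 9F 8E 9C.
Offset 7: leading byte 0xF3 = 11110011 → 4-byte char #3 = F3 BC AF A8.
Offset 11: leading byte 0xE2 = 11100010 → 3-byte char #4 = E2 87 AA.
Offset 14: leading byte 0xC2 = 11000010 → 2-byte char #5 = C2 A9.
Leading byte 0xC2 = 11000010 matches 110xxxxx → 2-byte sequence.
Byte 1: 0xC2 = 11000010, payload 00010 (5 bits).
Byte 2: 0xA9 = 10101001 (10xxxxxx ✓), payload 101001.
Concatenate: 00010101001 = 0xA9 (11 bits → U+00A9).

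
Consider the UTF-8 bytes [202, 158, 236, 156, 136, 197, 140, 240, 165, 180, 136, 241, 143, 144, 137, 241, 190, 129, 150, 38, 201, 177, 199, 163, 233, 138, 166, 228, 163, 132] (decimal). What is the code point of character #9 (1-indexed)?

Offset 0: leading byte 0xCA = 11001010 → 2-byte char #1 = CA 9E.
Offset 2: leading byte 0xEC = 11101100 → 3-byte char #2 = EC 9C 88.
Offset 5: leading byte 0xC5 = 11000101 → 2-byte char #3 = C5 8C.
Offset 7: leading byte 0xF0 = 11110000 → 4-byte char #4 = F0 A5 B4 88.
Offset 11: leading byte 0xF1 = 11110001 → 4-byte char #5 = F1 8F 90 89.
Offset 15: leading byte 0xF1 = 11110001 → 4-byte char #6 = F1 BE 81 96.
Offset 19: leading byte 0x26 = 00100110 → 1-byte char #7 = 26.
Offset 20: leading byte 0xC9 = 11001001 → 2-byte char #8 = C9 B1.
Offset 22: leading byte 0xC7 = 11000111 → 2-byte char #9 = C7 A3.
Leading byte 0xC7 = 11000111 matches 110xxxxx → 2-byte sequence.
Byte 1: 0xC7 = 11000111, payload 00111 (5 bits).
Byte 2: 0xA3 = 10100011 (10xxxxxx ✓), payload 100011.
Concatenate: 00111100011 = 0x1E3 (11 bits → U+01E3).

U+01E3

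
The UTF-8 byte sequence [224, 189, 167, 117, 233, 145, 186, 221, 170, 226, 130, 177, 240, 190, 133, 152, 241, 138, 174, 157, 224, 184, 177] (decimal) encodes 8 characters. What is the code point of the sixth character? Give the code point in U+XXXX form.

Offset 0: leading byte 0xE0 = 11100000 → 3-byte char #1 = E0 BD A7.
Offset 3: leading byte 0x75 = 01110101 → 1-byte char #2 = 75.
Offset 4: leading byte 0xE9 = 11101001 → 3-byte char #3 = E9 91 BA.
Offset 7: leading byte 0xDD = 11011101 → 2-byte char #4 = DD AA.
Offset 9: leading byte 0xE2 = 11100010 → 3-byte char #5 = E2 82 B1.
Offset 12: leading byte 0xF0 = 11110000 → 4-byte char #6 = F0 BE 85 98.
Leading byte 0xF0 = 11110000 matches 11110xxx → 4-byte sequence.
Byte 1: 0xF0 = 11110000, payload 000 (3 bits).
Byte 2: 0xBE = 10111110 (10xxxxxx ✓), payload 111110.
Byte 3: 0x85 = 10000101 (10xxxxxx ✓), payload 000101.
Byte 4: 0x98 = 10011000 (10xxxxxx ✓), payload 011000.
Concatenate: 000111110000101011000 = 0x3E158 (21 bits → U+3E158).

U+3E158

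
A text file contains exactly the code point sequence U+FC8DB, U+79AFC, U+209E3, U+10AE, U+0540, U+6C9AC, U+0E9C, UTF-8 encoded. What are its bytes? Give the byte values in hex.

F3 BC A3 9B F1 B9 AB BC F0 A0 A7 A3 E1 82 AE D5 80 F1 AC A6 AC E0 BA 9C

U+FC8DB: 4-byte form → F3 BC A3 9B.
U+79AFC: 4-byte form → F1 B9 AB BC.
U+209E3: 4-byte form → F0 A0 A7 A3.
U+10AE: 3-byte form → E1 82 AE.
U+0540: 2-byte form → D5 80.
U+6C9AC: 4-byte form → F1 AC A6 AC.
U+0E9C: 3-byte form → E0 BA 9C.
Concatenated (24 bytes): F3 BC A3 9B F1 B9 AB BC F0 A0 A7 A3 E1 82 AE D5 80 F1 AC A6 AC E0 BA 9C.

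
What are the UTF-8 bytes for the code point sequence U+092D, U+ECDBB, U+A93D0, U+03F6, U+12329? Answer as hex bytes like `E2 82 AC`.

E0 A4 AD F3 AC B6 BB F2 A9 8F 90 CF B6 F0 92 8C A9

U+092D: 3-byte form → E0 A4 AD.
U+ECDBB: 4-byte form → F3 AC B6 BB.
U+A93D0: 4-byte form → F2 A9 8F 90.
U+03F6: 2-byte form → CF B6.
U+12329: 4-byte form → F0 92 8C A9.
Concatenated (17 bytes): E0 A4 AD F3 AC B6 BB F2 A9 8F 90 CF B6 F0 92 8C A9.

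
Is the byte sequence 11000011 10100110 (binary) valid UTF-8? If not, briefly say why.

Leading byte 0xC3 = 11000011 → 2-byte form.
Continuation bytes 0xA6=10100110 all match 10xxxxxx.
Decoded value 0xE6 is ≥ 0x80 (shortest form) and not a surrogate.

valid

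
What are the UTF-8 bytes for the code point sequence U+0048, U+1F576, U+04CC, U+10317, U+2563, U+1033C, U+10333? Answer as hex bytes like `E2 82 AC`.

48 F0 9F 95 B6 D3 8C F0 90 8C 97 E2 95 A3 F0 90 8C BC F0 90 8C B3

U+0048: 1-byte form → 48.
U+1F576: 4-byte form → F0 9F 95 B6.
U+04CC: 2-byte form → D3 8C.
U+10317: 4-byte form → F0 90 8C 97.
U+2563: 3-byte form → E2 95 A3.
U+1033C: 4-byte form → F0 90 8C BC.
U+10333: 4-byte form → F0 90 8C B3.
Concatenated (22 bytes): 48 F0 9F 95 B6 D3 8C F0 90 8C 97 E2 95 A3 F0 90 8C BC F0 90 8C B3.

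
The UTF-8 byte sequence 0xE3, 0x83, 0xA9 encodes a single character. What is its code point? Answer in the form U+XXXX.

U+30E9

Leading byte 0xE3 = 11100011 matches 1110xxxx → 3-byte sequence.
Byte 1: 0xE3 = 11100011, payload 0011 (4 bits).
Byte 2: 0x83 = 10000011 (10xxxxxx ✓), payload 000011.
Byte 3: 0xA9 = 10101001 (10xxxxxx ✓), payload 101001.
Concatenate: 0011000011101001 = 0x30E9 (16 bits → U+30E9).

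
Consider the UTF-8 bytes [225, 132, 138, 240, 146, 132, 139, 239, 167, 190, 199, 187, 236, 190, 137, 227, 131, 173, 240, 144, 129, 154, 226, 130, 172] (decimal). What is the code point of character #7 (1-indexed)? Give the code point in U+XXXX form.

Offset 0: leading byte 0xE1 = 11100001 → 3-byte char #1 = E1 84 8A.
Offset 3: leading byte 0xF0 = 11110000 → 4-byte char #2 = F0 92 84 8B.
Offset 7: leading byte 0xEF = 11101111 → 3-byte char #3 = EF A7 BE.
Offset 10: leading byte 0xC7 = 11000111 → 2-byte char #4 = C7 BB.
Offset 12: leading byte 0xEC = 11101100 → 3-byte char #5 = EC BE 89.
Offset 15: leading byte 0xE3 = 11100011 → 3-byte char #6 = E3 83 AD.
Offset 18: leading byte 0xF0 = 11110000 → 4-byte char #7 = F0 90 81 9A.
Leading byte 0xF0 = 11110000 matches 11110xxx → 4-byte sequence.
Byte 1: 0xF0 = 11110000, payload 000 (3 bits).
Byte 2: 0x90 = 10010000 (10xxxxxx ✓), payload 010000.
Byte 3: 0x81 = 10000001 (10xxxxxx ✓), payload 000001.
Byte 4: 0x9A = 10011010 (10xxxxxx ✓), payload 011010.
Concatenate: 000010000000001011010 = 0x1005A (21 bits → U+1005A).

U+1005A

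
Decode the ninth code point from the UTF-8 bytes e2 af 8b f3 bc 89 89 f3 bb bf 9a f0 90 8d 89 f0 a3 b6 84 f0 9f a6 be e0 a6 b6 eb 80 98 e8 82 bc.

U+80BC

Offset 0: leading byte 0xE2 = 11100010 → 3-byte char #1 = E2 AF 8B.
Offset 3: leading byte 0xF3 = 11110011 → 4-byte char #2 = F3 BC 89 89.
Offset 7: leading byte 0xF3 = 11110011 → 4-byte char #3 = F3 BB BF 9A.
Offset 11: leading byte 0xF0 = 11110000 → 4-byte char #4 = F0 90 8D 89.
Offset 15: leading byte 0xF0 = 11110000 → 4-byte char #5 = F0 A3 B6 84.
Offset 19: leading byte 0xF0 = 11110000 → 4-byte char #6 = F0 9F A6 BE.
Offset 23: leading byte 0xE0 = 11100000 → 3-byte char #7 = E0 A6 B6.
Offset 26: leading byte 0xEB = 11101011 → 3-byte char #8 = EB 80 98.
Offset 29: leading byte 0xE8 = 11101000 → 3-byte char #9 = E8 82 BC.
Leading byte 0xE8 = 11101000 matches 1110xxxx → 3-byte sequence.
Byte 1: 0xE8 = 11101000, payload 1000 (4 bits).
Byte 2: 0x82 = 10000010 (10xxxxxx ✓), payload 000010.
Byte 3: 0xBC = 10111100 (10xxxxxx ✓), payload 111100.
Concatenate: 1000000010111100 = 0x80BC (16 bits → U+80BC).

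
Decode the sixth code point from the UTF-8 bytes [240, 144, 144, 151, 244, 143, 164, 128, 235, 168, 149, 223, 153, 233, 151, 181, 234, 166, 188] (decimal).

Offset 0: leading byte 0xF0 = 11110000 → 4-byte char #1 = F0 90 90 97.
Offset 4: leading byte 0xF4 = 11110100 → 4-byte char #2 = F4 8F A4 80.
Offset 8: leading byte 0xEB = 11101011 → 3-byte char #3 = EB A8 95.
Offset 11: leading byte 0xDF = 11011111 → 2-byte char #4 = DF 99.
Offset 13: leading byte 0xE9 = 11101001 → 3-byte char #5 = E9 97 B5.
Offset 16: leading byte 0xEA = 11101010 → 3-byte char #6 = EA A6 BC.
Leading byte 0xEA = 11101010 matches 1110xxxx → 3-byte sequence.
Byte 1: 0xEA = 11101010, payload 1010 (4 bits).
Byte 2: 0xA6 = 10100110 (10xxxxxx ✓), payload 100110.
Byte 3: 0xBC = 10111100 (10xxxxxx ✓), payload 111100.
Concatenate: 1010100110111100 = 0xA9BC (16 bits → U+A9BC).

U+A9BC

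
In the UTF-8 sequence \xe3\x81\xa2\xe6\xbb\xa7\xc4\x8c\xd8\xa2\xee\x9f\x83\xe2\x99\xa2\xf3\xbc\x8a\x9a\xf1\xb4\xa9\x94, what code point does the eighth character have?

Offset 0: leading byte 0xE3 = 11100011 → 3-byte char #1 = E3 81 A2.
Offset 3: leading byte 0xE6 = 11100110 → 3-byte char #2 = E6 BB A7.
Offset 6: leading byte 0xC4 = 11000100 → 2-byte char #3 = C4 8C.
Offset 8: leading byte 0xD8 = 11011000 → 2-byte char #4 = D8 A2.
Offset 10: leading byte 0xEE = 11101110 → 3-byte char #5 = EE 9F 83.
Offset 13: leading byte 0xE2 = 11100010 → 3-byte char #6 = E2 99 A2.
Offset 16: leading byte 0xF3 = 11110011 → 4-byte char #7 = F3 BC 8A 9A.
Offset 20: leading byte 0xF1 = 11110001 → 4-byte char #8 = F1 B4 A9 94.
Leading byte 0xF1 = 11110001 matches 11110xxx → 4-byte sequence.
Byte 1: 0xF1 = 11110001, payload 001 (3 bits).
Byte 2: 0xB4 = 10110100 (10xxxxxx ✓), payload 110100.
Byte 3: 0xA9 = 10101001 (10xxxxxx ✓), payload 101001.
Byte 4: 0x94 = 10010100 (10xxxxxx ✓), payload 010100.
Concatenate: 001110100101001010100 = 0x74A54 (21 bits → U+74A54).

U+74A54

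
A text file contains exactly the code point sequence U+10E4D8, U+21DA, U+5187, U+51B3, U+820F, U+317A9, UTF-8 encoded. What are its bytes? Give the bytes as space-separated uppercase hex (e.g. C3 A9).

U+10E4D8: 4-byte form → F4 8E 93 98.
U+21DA: 3-byte form → E2 87 9A.
U+5187: 3-byte form → E5 86 87.
U+51B3: 3-byte form → E5 86 B3.
U+820F: 3-byte form → E8 88 8F.
U+317A9: 4-byte form → F0 B1 9E A9.
Concatenated (20 bytes): F4 8E 93 98 E2 87 9A E5 86 87 E5 86 B3 E8 88 8F F0 B1 9E A9.

F4 8E 93 98 E2 87 9A E5 86 87 E5 86 B3 E8 88 8F F0 B1 9E A9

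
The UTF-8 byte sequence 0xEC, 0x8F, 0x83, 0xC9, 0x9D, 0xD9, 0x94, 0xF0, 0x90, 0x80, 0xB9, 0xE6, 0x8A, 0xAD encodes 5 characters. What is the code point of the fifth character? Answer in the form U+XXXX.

U+62AD

Offset 0: leading byte 0xEC = 11101100 → 3-byte char #1 = EC 8F 83.
Offset 3: leading byte 0xC9 = 11001001 → 2-byte char #2 = C9 9D.
Offset 5: leading byte 0xD9 = 11011001 → 2-byte char #3 = D9 94.
Offset 7: leading byte 0xF0 = 11110000 → 4-byte char #4 = F0 90 80 B9.
Offset 11: leading byte 0xE6 = 11100110 → 3-byte char #5 = E6 8A AD.
Leading byte 0xE6 = 11100110 matches 1110xxxx → 3-byte sequence.
Byte 1: 0xE6 = 11100110, payload 0110 (4 bits).
Byte 2: 0x8A = 10001010 (10xxxxxx ✓), payload 001010.
Byte 3: 0xAD = 10101101 (10xxxxxx ✓), payload 101101.
Concatenate: 0110001010101101 = 0x62AD (16 bits → U+62AD).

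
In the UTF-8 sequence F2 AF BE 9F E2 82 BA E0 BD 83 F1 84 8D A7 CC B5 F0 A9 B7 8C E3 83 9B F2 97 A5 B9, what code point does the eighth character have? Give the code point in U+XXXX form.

U+97979

Offset 0: leading byte 0xF2 = 11110010 → 4-byte char #1 = F2 AF BE 9F.
Offset 4: leading byte 0xE2 = 11100010 → 3-byte char #2 = E2 82 BA.
Offset 7: leading byte 0xE0 = 11100000 → 3-byte char #3 = E0 BD 83.
Offset 10: leading byte 0xF1 = 11110001 → 4-byte char #4 = F1 84 8D A7.
Offset 14: leading byte 0xCC = 11001100 → 2-byte char #5 = CC B5.
Offset 16: leading byte 0xF0 = 11110000 → 4-byte char #6 = F0 A9 B7 8C.
Offset 20: leading byte 0xE3 = 11100011 → 3-byte char #7 = E3 83 9B.
Offset 23: leading byte 0xF2 = 11110010 → 4-byte char #8 = F2 97 A5 B9.
Leading byte 0xF2 = 11110010 matches 11110xxx → 4-byte sequence.
Byte 1: 0xF2 = 11110010, payload 010 (3 bits).
Byte 2: 0x97 = 10010111 (10xxxxxx ✓), payload 010111.
Byte 3: 0xA5 = 10100101 (10xxxxxx ✓), payload 100101.
Byte 4: 0xB9 = 10111001 (10xxxxxx ✓), payload 111001.
Concatenate: 010010111100101111001 = 0x97979 (21 bits → U+97979).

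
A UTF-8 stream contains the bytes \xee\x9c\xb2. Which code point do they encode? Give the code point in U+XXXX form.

U+E732

Leading byte 0xEE = 11101110 matches 1110xxxx → 3-byte sequence.
Byte 1: 0xEE = 11101110, payload 1110 (4 bits).
Byte 2: 0x9C = 10011100 (10xxxxxx ✓), payload 011100.
Byte 3: 0xB2 = 10110010 (10xxxxxx ✓), payload 110010.
Concatenate: 1110011100110010 = 0xE732 (16 bits → U+E732).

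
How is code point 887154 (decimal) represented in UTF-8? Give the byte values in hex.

U+D8972 = 0xD8972 = 887154 decimal. In range U+10000–U+10FFFF → 4-byte form: 11110xxx 10xxxxxx 10xxxxxx 10xxxxxx.
Binary (21 bits): 011011000100101110010.
Split 3+6+6+6: 011 | 011000 | 100101 | 110010.
Byte 1: 11110011 = 0xF3.
Byte 2: 10011000 = 0x98.
Byte 3: 10100101 = 0xA5.
Byte 4: 10110010 = 0xB2.

F3 98 A5 B2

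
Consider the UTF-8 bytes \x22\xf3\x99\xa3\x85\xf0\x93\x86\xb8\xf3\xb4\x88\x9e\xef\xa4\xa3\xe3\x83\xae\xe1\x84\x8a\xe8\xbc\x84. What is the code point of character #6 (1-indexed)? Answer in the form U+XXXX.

U+30EE

Offset 0: leading byte 0x22 = 00100010 → 1-byte char #1 = 22.
Offset 1: leading byte 0xF3 = 11110011 → 4-byte char #2 = F3 99 A3 85.
Offset 5: leading byte 0xF0 = 11110000 → 4-byte char #3 = F0 93 86 B8.
Offset 9: leading byte 0xF3 = 11110011 → 4-byte char #4 = F3 B4 88 9E.
Offset 13: leading byte 0xEF = 11101111 → 3-byte char #5 = EF A4 A3.
Offset 16: leading byte 0xE3 = 11100011 → 3-byte char #6 = E3 83 AE.
Leading byte 0xE3 = 11100011 matches 1110xxxx → 3-byte sequence.
Byte 1: 0xE3 = 11100011, payload 0011 (4 bits).
Byte 2: 0x83 = 10000011 (10xxxxxx ✓), payload 000011.
Byte 3: 0xAE = 10101110 (10xxxxxx ✓), payload 101110.
Concatenate: 0011000011101110 = 0x30EE (16 bits → U+30EE).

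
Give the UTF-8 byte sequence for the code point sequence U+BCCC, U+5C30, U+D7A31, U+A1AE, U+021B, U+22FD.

EB B3 8C E5 B0 B0 F3 97 A8 B1 EA 86 AE C8 9B E2 8B BD

U+BCCC: 3-byte form → EB B3 8C.
U+5C30: 3-byte form → E5 B0 B0.
U+D7A31: 4-byte form → F3 97 A8 B1.
U+A1AE: 3-byte form → EA 86 AE.
U+021B: 2-byte form → C8 9B.
U+22FD: 3-byte form → E2 8B BD.
Concatenated (18 bytes): EB B3 8C E5 B0 B0 F3 97 A8 B1 EA 86 AE C8 9B E2 8B BD.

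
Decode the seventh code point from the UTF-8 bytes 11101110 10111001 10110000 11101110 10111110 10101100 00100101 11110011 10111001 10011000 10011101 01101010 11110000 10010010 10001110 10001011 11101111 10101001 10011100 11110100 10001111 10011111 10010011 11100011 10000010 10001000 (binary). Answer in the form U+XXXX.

Offset 0: leading byte 0xEE = 11101110 → 3-byte char #1 = EE B9 B0.
Offset 3: leading byte 0xEE = 11101110 → 3-byte char #2 = EE BE AC.
Offset 6: leading byte 0x25 = 00100101 → 1-byte char #3 = 25.
Offset 7: leading byte 0xF3 = 11110011 → 4-byte char #4 = F3 B9 98 9D.
Offset 11: leading byte 0x6A = 01101010 → 1-byte char #5 = 6A.
Offset 12: leading byte 0xF0 = 11110000 → 4-byte char #6 = F0 92 8E 8B.
Offset 16: leading byte 0xEF = 11101111 → 3-byte char #7 = EF A9 9C.
Leading byte 0xEF = 11101111 matches 1110xxxx → 3-byte sequence.
Byte 1: 0xEF = 11101111, payload 1111 (4 bits).
Byte 2: 0xA9 = 10101001 (10xxxxxx ✓), payload 101001.
Byte 3: 0x9C = 10011100 (10xxxxxx ✓), payload 011100.
Concatenate: 1111101001011100 = 0xFA5C (16 bits → U+FA5C).

U+FA5C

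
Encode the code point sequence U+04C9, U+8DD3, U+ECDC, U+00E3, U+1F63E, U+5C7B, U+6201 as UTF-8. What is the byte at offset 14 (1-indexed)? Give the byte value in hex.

1-indexed offset 14 is 0-indexed offset 13.
U+04C9 → 2-byte form D3 89 at offsets 0–1.
U+8DD3 → 3-byte form E8 B7 93 at offsets 2–4.
U+ECDC → 3-byte form EE B3 9C at offsets 5–7.
U+00E3 → 2-byte form C3 A3 at offsets 8–9.
U+1F63E → 4-byte form F0 9F 98 BE at offsets 10–13.
Offset 13 falls in char 5's range; it's byte 4 of F0 9F 98 BE = 0xBE.

0xBE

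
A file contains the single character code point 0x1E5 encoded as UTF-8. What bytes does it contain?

U+01E5 = 0x1E5 = 485 decimal. In range U+0080–U+07FF → 2-byte form: 110xxxxx 10xxxxxx.
Binary (11 bits): 00111100101.
Split 5+6: 00111 | 100101.
Byte 1: 11000111 = 0xC7.
Byte 2: 10100101 = 0xA5.

C7 A5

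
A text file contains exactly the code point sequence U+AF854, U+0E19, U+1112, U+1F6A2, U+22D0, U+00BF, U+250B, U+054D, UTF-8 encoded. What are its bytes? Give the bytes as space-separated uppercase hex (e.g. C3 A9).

F2 AF A1 94 E0 B8 99 E1 84 92 F0 9F 9A A2 E2 8B 90 C2 BF E2 94 8B D5 8D

U+AF854: 4-byte form → F2 AF A1 94.
U+0E19: 3-byte form → E0 B8 99.
U+1112: 3-byte form → E1 84 92.
U+1F6A2: 4-byte form → F0 9F 9A A2.
U+22D0: 3-byte form → E2 8B 90.
U+00BF: 2-byte form → C2 BF.
U+250B: 3-byte form → E2 94 8B.
U+054D: 2-byte form → D5 8D.
Concatenated (24 bytes): F2 AF A1 94 E0 B8 99 E1 84 92 F0 9F 9A A2 E2 8B 90 C2 BF E2 94 8B D5 8D.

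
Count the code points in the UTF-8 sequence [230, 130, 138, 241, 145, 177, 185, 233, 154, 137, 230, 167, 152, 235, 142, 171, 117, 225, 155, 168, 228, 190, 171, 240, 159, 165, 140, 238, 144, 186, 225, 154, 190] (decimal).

11

Byte at offset 0: 0xE6 = 11100110 → 3-byte char (#1). Advance 3.
Byte at offset 3: 0xF1 = 11110001 → 4-byte char (#2). Advance 4.
Byte at offset 7: 0xE9 = 11101001 → 3-byte char (#3). Advance 3.
Byte at offset 10: 0xE6 = 11100110 → 3-byte char (#4). Advance 3.
Byte at offset 13: 0xEB = 11101011 → 3-byte char (#5). Advance 3.
Byte at offset 16: 0x75 = 01110101 → 1-byte char (#6). Advance 1.
Byte at offset 17: 0xE1 = 11100001 → 3-byte char (#7). Advance 3.
Byte at offset 20: 0xE4 = 11100100 → 3-byte char (#8). Advance 3.
Byte at offset 23: 0xF0 = 11110000 → 4-byte char (#9). Advance 4.
Byte at offset 27: 0xEE = 11101110 → 3-byte char (#10). Advance 3.
Byte at offset 30: 0xE1 = 11100001 → 3-byte char (#11). Advance 3.
Reached end at offset 33 after 11 code points.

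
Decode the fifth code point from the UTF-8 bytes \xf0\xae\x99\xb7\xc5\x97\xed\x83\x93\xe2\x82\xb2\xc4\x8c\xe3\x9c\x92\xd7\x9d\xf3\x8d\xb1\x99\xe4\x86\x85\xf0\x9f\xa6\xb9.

U+010C

Offset 0: leading byte 0xF0 = 11110000 → 4-byte char #1 = F0 AE 99 B7.
Offset 4: leading byte 0xC5 = 11000101 → 2-byte char #2 = C5 97.
Offset 6: leading byte 0xED = 11101101 → 3-byte char #3 = ED 83 93.
Offset 9: leading byte 0xE2 = 11100010 → 3-byte char #4 = E2 82 B2.
Offset 12: leading byte 0xC4 = 11000100 → 2-byte char #5 = C4 8C.
Leading byte 0xC4 = 11000100 matches 110xxxxx → 2-byte sequence.
Byte 1: 0xC4 = 11000100, payload 00100 (5 bits).
Byte 2: 0x8C = 10001100 (10xxxxxx ✓), payload 001100.
Concatenate: 00100001100 = 0x10C (11 bits → U+010C).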